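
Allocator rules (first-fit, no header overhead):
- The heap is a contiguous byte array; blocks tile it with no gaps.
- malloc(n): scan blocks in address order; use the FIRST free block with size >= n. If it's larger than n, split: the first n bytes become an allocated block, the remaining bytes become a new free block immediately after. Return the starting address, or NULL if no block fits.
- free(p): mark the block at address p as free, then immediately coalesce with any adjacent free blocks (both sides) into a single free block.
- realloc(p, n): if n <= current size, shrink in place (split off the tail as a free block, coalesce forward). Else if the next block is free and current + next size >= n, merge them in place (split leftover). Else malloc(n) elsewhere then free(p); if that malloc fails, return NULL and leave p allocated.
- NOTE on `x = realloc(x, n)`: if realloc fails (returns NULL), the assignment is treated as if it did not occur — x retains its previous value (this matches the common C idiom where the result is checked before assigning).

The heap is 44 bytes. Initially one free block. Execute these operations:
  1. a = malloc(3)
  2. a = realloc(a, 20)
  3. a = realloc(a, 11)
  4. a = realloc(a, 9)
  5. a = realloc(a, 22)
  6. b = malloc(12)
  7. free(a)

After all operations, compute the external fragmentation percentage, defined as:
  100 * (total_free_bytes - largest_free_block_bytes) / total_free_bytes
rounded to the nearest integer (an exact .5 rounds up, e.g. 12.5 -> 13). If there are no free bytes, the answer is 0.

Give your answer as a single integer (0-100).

Answer: 31

Derivation:
Op 1: a = malloc(3) -> a = 0; heap: [0-2 ALLOC][3-43 FREE]
Op 2: a = realloc(a, 20) -> a = 0; heap: [0-19 ALLOC][20-43 FREE]
Op 3: a = realloc(a, 11) -> a = 0; heap: [0-10 ALLOC][11-43 FREE]
Op 4: a = realloc(a, 9) -> a = 0; heap: [0-8 ALLOC][9-43 FREE]
Op 5: a = realloc(a, 22) -> a = 0; heap: [0-21 ALLOC][22-43 FREE]
Op 6: b = malloc(12) -> b = 22; heap: [0-21 ALLOC][22-33 ALLOC][34-43 FREE]
Op 7: free(a) -> (freed a); heap: [0-21 FREE][22-33 ALLOC][34-43 FREE]
Free blocks: [22 10] total_free=32 largest=22 -> 100*(32-22)/32 = 1000/32 = 31.25 -> rounds to 31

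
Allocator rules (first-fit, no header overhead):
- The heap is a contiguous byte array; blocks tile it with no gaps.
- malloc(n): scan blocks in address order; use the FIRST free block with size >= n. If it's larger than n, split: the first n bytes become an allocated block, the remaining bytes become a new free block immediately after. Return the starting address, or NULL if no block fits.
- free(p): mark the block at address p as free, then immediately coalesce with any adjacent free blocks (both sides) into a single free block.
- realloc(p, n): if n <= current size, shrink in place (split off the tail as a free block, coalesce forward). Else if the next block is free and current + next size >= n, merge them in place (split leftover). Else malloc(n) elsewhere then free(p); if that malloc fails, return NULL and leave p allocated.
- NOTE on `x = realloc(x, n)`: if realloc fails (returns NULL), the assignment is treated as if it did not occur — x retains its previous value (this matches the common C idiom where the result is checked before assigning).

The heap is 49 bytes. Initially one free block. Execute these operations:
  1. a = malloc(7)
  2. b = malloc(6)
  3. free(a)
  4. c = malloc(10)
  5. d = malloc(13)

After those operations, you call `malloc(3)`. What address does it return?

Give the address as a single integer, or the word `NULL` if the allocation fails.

Answer: 0

Derivation:
Op 1: a = malloc(7) -> a = 0; heap: [0-6 ALLOC][7-48 FREE]
Op 2: b = malloc(6) -> b = 7; heap: [0-6 ALLOC][7-12 ALLOC][13-48 FREE]
Op 3: free(a) -> (freed a); heap: [0-6 FREE][7-12 ALLOC][13-48 FREE]
Op 4: c = malloc(10) -> c = 13; heap: [0-6 FREE][7-12 ALLOC][13-22 ALLOC][23-48 FREE]
Op 5: d = malloc(13) -> d = 23; heap: [0-6 FREE][7-12 ALLOC][13-22 ALLOC][23-35 ALLOC][36-48 FREE]
malloc(3): first-fit scan over [0-6 FREE][7-12 ALLOC][13-22 ALLOC][23-35 ALLOC][36-48 FREE] -> 0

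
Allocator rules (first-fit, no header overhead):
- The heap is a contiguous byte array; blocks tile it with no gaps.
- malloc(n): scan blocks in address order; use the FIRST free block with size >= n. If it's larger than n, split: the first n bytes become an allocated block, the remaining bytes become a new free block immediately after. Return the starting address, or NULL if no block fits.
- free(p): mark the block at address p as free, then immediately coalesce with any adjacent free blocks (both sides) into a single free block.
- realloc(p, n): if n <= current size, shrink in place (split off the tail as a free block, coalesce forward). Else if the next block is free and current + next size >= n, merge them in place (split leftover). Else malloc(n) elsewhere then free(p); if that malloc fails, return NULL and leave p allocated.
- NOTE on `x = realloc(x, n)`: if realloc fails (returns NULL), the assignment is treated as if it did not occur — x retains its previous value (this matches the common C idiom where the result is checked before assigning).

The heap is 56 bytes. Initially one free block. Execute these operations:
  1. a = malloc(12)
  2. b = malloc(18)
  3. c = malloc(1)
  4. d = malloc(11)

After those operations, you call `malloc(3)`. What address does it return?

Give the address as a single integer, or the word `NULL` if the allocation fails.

Answer: 42

Derivation:
Op 1: a = malloc(12) -> a = 0; heap: [0-11 ALLOC][12-55 FREE]
Op 2: b = malloc(18) -> b = 12; heap: [0-11 ALLOC][12-29 ALLOC][30-55 FREE]
Op 3: c = malloc(1) -> c = 30; heap: [0-11 ALLOC][12-29 ALLOC][30-30 ALLOC][31-55 FREE]
Op 4: d = malloc(11) -> d = 31; heap: [0-11 ALLOC][12-29 ALLOC][30-30 ALLOC][31-41 ALLOC][42-55 FREE]
malloc(3): first-fit scan over [0-11 ALLOC][12-29 ALLOC][30-30 ALLOC][31-41 ALLOC][42-55 FREE] -> 42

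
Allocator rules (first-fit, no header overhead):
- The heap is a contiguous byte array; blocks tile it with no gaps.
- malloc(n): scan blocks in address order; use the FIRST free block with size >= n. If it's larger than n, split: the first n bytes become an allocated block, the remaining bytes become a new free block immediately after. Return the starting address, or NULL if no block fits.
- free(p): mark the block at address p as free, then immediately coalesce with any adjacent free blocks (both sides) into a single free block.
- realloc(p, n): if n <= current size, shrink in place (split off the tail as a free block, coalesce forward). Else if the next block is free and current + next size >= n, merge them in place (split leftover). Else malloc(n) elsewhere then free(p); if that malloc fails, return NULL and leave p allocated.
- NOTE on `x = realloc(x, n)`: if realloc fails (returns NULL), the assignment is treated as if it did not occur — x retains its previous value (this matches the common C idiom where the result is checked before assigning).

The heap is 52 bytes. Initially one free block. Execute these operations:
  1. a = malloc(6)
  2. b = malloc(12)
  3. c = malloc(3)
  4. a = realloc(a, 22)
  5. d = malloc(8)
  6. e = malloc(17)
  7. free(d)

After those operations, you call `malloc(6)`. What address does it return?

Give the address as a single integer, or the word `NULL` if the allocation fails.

Answer: 0

Derivation:
Op 1: a = malloc(6) -> a = 0; heap: [0-5 ALLOC][6-51 FREE]
Op 2: b = malloc(12) -> b = 6; heap: [0-5 ALLOC][6-17 ALLOC][18-51 FREE]
Op 3: c = malloc(3) -> c = 18; heap: [0-5 ALLOC][6-17 ALLOC][18-20 ALLOC][21-51 FREE]
Op 4: a = realloc(a, 22) -> a = 21; heap: [0-5 FREE][6-17 ALLOC][18-20 ALLOC][21-42 ALLOC][43-51 FREE]
Op 5: d = malloc(8) -> d = 43; heap: [0-5 FREE][6-17 ALLOC][18-20 ALLOC][21-42 ALLOC][43-50 ALLOC][51-51 FREE]
Op 6: e = malloc(17) -> e = NULL; heap: [0-5 FREE][6-17 ALLOC][18-20 ALLOC][21-42 ALLOC][43-50 ALLOC][51-51 FREE]
Op 7: free(d) -> (freed d); heap: [0-5 FREE][6-17 ALLOC][18-20 ALLOC][21-42 ALLOC][43-51 FREE]
malloc(6): first-fit scan over [0-5 FREE][6-17 ALLOC][18-20 ALLOC][21-42 ALLOC][43-51 FREE] -> 0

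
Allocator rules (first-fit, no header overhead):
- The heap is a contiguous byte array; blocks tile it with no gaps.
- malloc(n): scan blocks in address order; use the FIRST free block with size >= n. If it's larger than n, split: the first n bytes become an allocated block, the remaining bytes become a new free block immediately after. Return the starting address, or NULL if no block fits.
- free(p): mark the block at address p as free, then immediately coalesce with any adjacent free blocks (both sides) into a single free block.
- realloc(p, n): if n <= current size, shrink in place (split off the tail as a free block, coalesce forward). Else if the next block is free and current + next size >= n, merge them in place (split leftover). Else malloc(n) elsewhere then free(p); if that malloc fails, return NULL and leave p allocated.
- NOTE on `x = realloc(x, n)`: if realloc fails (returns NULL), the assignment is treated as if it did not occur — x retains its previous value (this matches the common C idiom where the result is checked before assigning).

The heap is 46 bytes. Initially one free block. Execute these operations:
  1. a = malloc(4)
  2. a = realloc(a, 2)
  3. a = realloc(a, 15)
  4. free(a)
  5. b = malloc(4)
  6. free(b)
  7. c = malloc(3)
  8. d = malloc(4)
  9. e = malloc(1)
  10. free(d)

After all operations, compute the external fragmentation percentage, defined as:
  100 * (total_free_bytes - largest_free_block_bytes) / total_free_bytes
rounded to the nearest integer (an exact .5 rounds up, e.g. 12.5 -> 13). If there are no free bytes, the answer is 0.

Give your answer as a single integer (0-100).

Op 1: a = malloc(4) -> a = 0; heap: [0-3 ALLOC][4-45 FREE]
Op 2: a = realloc(a, 2) -> a = 0; heap: [0-1 ALLOC][2-45 FREE]
Op 3: a = realloc(a, 15) -> a = 0; heap: [0-14 ALLOC][15-45 FREE]
Op 4: free(a) -> (freed a); heap: [0-45 FREE]
Op 5: b = malloc(4) -> b = 0; heap: [0-3 ALLOC][4-45 FREE]
Op 6: free(b) -> (freed b); heap: [0-45 FREE]
Op 7: c = malloc(3) -> c = 0; heap: [0-2 ALLOC][3-45 FREE]
Op 8: d = malloc(4) -> d = 3; heap: [0-2 ALLOC][3-6 ALLOC][7-45 FREE]
Op 9: e = malloc(1) -> e = 7; heap: [0-2 ALLOC][3-6 ALLOC][7-7 ALLOC][8-45 FREE]
Op 10: free(d) -> (freed d); heap: [0-2 ALLOC][3-6 FREE][7-7 ALLOC][8-45 FREE]
Free blocks: [4 38] total_free=42 largest=38 -> 100*(42-38)/42 = 400/42 ≈ 9.524 -> rounds to 10

Answer: 10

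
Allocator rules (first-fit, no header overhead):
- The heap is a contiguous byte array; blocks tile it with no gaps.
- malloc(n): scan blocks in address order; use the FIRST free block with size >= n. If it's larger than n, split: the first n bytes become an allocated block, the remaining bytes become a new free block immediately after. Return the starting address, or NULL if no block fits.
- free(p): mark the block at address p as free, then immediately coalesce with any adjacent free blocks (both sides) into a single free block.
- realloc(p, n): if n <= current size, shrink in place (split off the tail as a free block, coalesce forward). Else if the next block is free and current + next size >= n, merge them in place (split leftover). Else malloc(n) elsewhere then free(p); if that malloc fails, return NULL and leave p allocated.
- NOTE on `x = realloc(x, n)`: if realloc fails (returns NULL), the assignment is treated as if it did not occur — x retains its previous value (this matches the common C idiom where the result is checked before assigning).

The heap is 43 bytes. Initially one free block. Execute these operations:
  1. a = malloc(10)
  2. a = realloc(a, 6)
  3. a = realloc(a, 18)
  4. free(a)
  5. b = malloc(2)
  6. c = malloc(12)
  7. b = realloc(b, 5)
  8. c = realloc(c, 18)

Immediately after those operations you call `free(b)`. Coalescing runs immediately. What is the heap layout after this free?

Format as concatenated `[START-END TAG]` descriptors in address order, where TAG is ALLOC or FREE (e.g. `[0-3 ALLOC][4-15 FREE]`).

Answer: [0-18 FREE][19-36 ALLOC][37-42 FREE]

Derivation:
Op 1: a = malloc(10) -> a = 0; heap: [0-9 ALLOC][10-42 FREE]
Op 2: a = realloc(a, 6) -> a = 0; heap: [0-5 ALLOC][6-42 FREE]
Op 3: a = realloc(a, 18) -> a = 0; heap: [0-17 ALLOC][18-42 FREE]
Op 4: free(a) -> (freed a); heap: [0-42 FREE]
Op 5: b = malloc(2) -> b = 0; heap: [0-1 ALLOC][2-42 FREE]
Op 6: c = malloc(12) -> c = 2; heap: [0-1 ALLOC][2-13 ALLOC][14-42 FREE]
Op 7: b = realloc(b, 5) -> b = 14; heap: [0-1 FREE][2-13 ALLOC][14-18 ALLOC][19-42 FREE]
Op 8: c = realloc(c, 18) -> c = 19; heap: [0-13 FREE][14-18 ALLOC][19-36 ALLOC][37-42 FREE]
free(b): b = 14 -> block [14-18 ALLOC]; mark free, coalesce with adjacent free neighbors -> [0-18 FREE][19-36 ALLOC][37-42 FREE]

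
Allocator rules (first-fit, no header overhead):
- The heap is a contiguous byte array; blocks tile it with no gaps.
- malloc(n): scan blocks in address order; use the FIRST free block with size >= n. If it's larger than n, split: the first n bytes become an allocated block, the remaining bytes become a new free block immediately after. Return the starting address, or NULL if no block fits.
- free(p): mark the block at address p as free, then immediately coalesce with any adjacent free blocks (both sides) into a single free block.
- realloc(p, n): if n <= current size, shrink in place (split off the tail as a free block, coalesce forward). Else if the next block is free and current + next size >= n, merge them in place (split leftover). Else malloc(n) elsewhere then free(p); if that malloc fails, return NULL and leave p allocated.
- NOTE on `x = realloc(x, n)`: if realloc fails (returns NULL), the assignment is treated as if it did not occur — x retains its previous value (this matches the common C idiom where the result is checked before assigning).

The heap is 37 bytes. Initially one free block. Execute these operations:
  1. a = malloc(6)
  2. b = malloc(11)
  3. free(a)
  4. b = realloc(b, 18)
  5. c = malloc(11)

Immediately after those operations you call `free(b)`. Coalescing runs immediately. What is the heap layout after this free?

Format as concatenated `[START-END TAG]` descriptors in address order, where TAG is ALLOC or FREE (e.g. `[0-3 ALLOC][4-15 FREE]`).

Op 1: a = malloc(6) -> a = 0; heap: [0-5 ALLOC][6-36 FREE]
Op 2: b = malloc(11) -> b = 6; heap: [0-5 ALLOC][6-16 ALLOC][17-36 FREE]
Op 3: free(a) -> (freed a); heap: [0-5 FREE][6-16 ALLOC][17-36 FREE]
Op 4: b = realloc(b, 18) -> b = 6; heap: [0-5 FREE][6-23 ALLOC][24-36 FREE]
Op 5: c = malloc(11) -> c = 24; heap: [0-5 FREE][6-23 ALLOC][24-34 ALLOC][35-36 FREE]
free(b): b = 6 -> block [6-23 ALLOC]; mark free, coalesce with adjacent free neighbors -> [0-23 FREE][24-34 ALLOC][35-36 FREE]

Answer: [0-23 FREE][24-34 ALLOC][35-36 FREE]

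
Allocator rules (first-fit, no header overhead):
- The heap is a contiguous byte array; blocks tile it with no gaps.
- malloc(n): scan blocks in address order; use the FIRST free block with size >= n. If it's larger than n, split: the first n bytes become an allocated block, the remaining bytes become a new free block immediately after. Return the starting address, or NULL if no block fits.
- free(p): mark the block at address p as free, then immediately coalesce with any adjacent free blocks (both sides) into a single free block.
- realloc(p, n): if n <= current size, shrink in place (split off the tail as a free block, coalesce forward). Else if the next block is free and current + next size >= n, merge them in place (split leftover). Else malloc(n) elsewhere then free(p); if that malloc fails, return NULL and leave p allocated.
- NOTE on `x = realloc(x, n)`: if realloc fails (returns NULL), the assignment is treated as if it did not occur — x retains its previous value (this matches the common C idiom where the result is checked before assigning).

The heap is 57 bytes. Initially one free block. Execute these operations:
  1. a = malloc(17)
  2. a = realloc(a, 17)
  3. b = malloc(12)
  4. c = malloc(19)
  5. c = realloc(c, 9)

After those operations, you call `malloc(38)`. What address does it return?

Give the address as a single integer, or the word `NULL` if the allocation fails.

Answer: NULL

Derivation:
Op 1: a = malloc(17) -> a = 0; heap: [0-16 ALLOC][17-56 FREE]
Op 2: a = realloc(a, 17) -> a = 0; heap: [0-16 ALLOC][17-56 FREE]
Op 3: b = malloc(12) -> b = 17; heap: [0-16 ALLOC][17-28 ALLOC][29-56 FREE]
Op 4: c = malloc(19) -> c = 29; heap: [0-16 ALLOC][17-28 ALLOC][29-47 ALLOC][48-56 FREE]
Op 5: c = realloc(c, 9) -> c = 29; heap: [0-16 ALLOC][17-28 ALLOC][29-37 ALLOC][38-56 FREE]
malloc(38): first-fit scan over [0-16 ALLOC][17-28 ALLOC][29-37 ALLOC][38-56 FREE] -> NULL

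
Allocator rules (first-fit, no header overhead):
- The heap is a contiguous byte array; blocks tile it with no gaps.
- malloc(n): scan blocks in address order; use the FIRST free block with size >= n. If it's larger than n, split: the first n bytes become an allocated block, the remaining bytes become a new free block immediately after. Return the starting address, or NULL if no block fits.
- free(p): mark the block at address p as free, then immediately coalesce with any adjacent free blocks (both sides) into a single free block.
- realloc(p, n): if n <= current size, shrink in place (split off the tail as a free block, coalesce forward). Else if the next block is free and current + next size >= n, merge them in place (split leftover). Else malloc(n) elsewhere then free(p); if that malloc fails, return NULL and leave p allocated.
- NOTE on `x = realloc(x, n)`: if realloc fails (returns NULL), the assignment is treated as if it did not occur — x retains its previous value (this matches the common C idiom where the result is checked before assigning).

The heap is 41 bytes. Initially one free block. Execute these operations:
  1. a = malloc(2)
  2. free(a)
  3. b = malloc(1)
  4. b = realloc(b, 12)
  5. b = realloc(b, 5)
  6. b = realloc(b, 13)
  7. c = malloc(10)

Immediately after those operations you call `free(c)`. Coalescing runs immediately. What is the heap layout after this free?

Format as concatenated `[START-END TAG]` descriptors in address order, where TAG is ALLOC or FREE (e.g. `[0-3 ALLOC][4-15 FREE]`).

Op 1: a = malloc(2) -> a = 0; heap: [0-1 ALLOC][2-40 FREE]
Op 2: free(a) -> (freed a); heap: [0-40 FREE]
Op 3: b = malloc(1) -> b = 0; heap: [0-0 ALLOC][1-40 FREE]
Op 4: b = realloc(b, 12) -> b = 0; heap: [0-11 ALLOC][12-40 FREE]
Op 5: b = realloc(b, 5) -> b = 0; heap: [0-4 ALLOC][5-40 FREE]
Op 6: b = realloc(b, 13) -> b = 0; heap: [0-12 ALLOC][13-40 FREE]
Op 7: c = malloc(10) -> c = 13; heap: [0-12 ALLOC][13-22 ALLOC][23-40 FREE]
free(c): c = 13 -> block [13-22 ALLOC]; mark free, coalesce with adjacent free neighbors -> [0-12 ALLOC][13-40 FREE]

Answer: [0-12 ALLOC][13-40 FREE]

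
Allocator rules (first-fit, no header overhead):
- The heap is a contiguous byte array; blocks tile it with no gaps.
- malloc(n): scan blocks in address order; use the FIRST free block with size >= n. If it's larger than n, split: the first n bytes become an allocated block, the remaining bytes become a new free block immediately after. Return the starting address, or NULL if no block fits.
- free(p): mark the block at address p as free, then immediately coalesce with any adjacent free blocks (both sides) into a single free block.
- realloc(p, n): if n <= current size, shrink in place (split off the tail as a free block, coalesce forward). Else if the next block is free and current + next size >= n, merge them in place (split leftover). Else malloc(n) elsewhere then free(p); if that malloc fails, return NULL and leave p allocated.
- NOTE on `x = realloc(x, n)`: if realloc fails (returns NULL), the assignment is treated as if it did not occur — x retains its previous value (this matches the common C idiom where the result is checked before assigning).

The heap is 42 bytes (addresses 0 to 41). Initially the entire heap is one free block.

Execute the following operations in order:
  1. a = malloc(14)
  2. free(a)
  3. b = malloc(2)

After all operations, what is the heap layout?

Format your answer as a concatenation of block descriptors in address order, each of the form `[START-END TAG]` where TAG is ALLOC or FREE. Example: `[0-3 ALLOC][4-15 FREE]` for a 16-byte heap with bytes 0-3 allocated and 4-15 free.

Op 1: a = malloc(14) -> a = 0; heap: [0-13 ALLOC][14-41 FREE]
Op 2: free(a) -> (freed a); heap: [0-41 FREE]
Op 3: b = malloc(2) -> b = 0; heap: [0-1 ALLOC][2-41 FREE]

Answer: [0-1 ALLOC][2-41 FREE]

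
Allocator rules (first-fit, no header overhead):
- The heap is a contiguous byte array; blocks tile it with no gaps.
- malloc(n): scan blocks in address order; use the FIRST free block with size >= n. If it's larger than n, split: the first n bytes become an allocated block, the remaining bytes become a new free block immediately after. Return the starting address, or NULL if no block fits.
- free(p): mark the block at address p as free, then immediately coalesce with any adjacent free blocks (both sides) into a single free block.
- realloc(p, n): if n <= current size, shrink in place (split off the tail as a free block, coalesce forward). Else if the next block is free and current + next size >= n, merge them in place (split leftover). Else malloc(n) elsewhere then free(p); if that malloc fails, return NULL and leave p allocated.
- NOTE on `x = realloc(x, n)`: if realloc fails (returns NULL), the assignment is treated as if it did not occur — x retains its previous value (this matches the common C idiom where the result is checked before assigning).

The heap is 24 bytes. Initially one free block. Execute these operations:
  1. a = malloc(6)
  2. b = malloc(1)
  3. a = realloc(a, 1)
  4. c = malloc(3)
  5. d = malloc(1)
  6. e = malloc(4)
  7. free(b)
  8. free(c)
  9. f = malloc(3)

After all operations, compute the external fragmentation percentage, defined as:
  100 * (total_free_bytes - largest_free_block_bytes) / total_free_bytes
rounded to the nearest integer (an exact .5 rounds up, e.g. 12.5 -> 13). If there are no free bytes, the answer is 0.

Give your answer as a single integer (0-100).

Op 1: a = malloc(6) -> a = 0; heap: [0-5 ALLOC][6-23 FREE]
Op 2: b = malloc(1) -> b = 6; heap: [0-5 ALLOC][6-6 ALLOC][7-23 FREE]
Op 3: a = realloc(a, 1) -> a = 0; heap: [0-0 ALLOC][1-5 FREE][6-6 ALLOC][7-23 FREE]
Op 4: c = malloc(3) -> c = 1; heap: [0-0 ALLOC][1-3 ALLOC][4-5 FREE][6-6 ALLOC][7-23 FREE]
Op 5: d = malloc(1) -> d = 4; heap: [0-0 ALLOC][1-3 ALLOC][4-4 ALLOC][5-5 FREE][6-6 ALLOC][7-23 FREE]
Op 6: e = malloc(4) -> e = 7; heap: [0-0 ALLOC][1-3 ALLOC][4-4 ALLOC][5-5 FREE][6-6 ALLOC][7-10 ALLOC][11-23 FREE]
Op 7: free(b) -> (freed b); heap: [0-0 ALLOC][1-3 ALLOC][4-4 ALLOC][5-6 FREE][7-10 ALLOC][11-23 FREE]
Op 8: free(c) -> (freed c); heap: [0-0 ALLOC][1-3 FREE][4-4 ALLOC][5-6 FREE][7-10 ALLOC][11-23 FREE]
Op 9: f = malloc(3) -> f = 1; heap: [0-0 ALLOC][1-3 ALLOC][4-4 ALLOC][5-6 FREE][7-10 ALLOC][11-23 FREE]
Free blocks: [2 13] total_free=15 largest=13 -> 100*(15-13)/15 = 200/15 ≈ 13.333 -> rounds to 13

Answer: 13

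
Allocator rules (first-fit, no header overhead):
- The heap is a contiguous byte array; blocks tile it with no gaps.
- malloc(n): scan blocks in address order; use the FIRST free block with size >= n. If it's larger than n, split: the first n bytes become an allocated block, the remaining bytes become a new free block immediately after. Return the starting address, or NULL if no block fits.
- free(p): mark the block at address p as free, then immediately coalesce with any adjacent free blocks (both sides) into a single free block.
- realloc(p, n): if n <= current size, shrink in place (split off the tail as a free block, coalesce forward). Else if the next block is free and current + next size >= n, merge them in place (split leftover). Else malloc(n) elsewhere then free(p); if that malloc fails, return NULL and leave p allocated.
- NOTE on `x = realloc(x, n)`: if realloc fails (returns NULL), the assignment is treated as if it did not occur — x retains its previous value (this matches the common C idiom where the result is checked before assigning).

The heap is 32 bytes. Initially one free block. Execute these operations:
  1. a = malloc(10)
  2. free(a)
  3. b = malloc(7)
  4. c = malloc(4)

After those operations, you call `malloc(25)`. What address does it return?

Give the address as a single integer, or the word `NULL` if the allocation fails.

Op 1: a = malloc(10) -> a = 0; heap: [0-9 ALLOC][10-31 FREE]
Op 2: free(a) -> (freed a); heap: [0-31 FREE]
Op 3: b = malloc(7) -> b = 0; heap: [0-6 ALLOC][7-31 FREE]
Op 4: c = malloc(4) -> c = 7; heap: [0-6 ALLOC][7-10 ALLOC][11-31 FREE]
malloc(25): first-fit scan over [0-6 ALLOC][7-10 ALLOC][11-31 FREE] -> NULL

Answer: NULL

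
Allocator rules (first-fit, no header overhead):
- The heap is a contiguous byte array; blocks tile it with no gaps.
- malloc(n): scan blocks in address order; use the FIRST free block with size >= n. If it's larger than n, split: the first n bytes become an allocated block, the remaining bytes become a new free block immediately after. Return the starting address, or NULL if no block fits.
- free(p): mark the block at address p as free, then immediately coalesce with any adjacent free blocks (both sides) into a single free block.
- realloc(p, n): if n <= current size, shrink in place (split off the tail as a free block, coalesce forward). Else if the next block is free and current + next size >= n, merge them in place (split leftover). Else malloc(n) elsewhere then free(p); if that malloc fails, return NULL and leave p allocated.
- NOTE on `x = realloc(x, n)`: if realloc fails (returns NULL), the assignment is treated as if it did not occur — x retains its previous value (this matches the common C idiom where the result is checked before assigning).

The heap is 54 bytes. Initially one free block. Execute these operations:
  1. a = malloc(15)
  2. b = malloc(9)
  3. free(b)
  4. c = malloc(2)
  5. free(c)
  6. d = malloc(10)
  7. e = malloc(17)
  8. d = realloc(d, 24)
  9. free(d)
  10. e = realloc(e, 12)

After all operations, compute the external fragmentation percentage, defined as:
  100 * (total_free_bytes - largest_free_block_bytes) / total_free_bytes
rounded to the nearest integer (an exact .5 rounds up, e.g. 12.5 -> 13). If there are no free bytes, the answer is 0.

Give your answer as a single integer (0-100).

Op 1: a = malloc(15) -> a = 0; heap: [0-14 ALLOC][15-53 FREE]
Op 2: b = malloc(9) -> b = 15; heap: [0-14 ALLOC][15-23 ALLOC][24-53 FREE]
Op 3: free(b) -> (freed b); heap: [0-14 ALLOC][15-53 FREE]
Op 4: c = malloc(2) -> c = 15; heap: [0-14 ALLOC][15-16 ALLOC][17-53 FREE]
Op 5: free(c) -> (freed c); heap: [0-14 ALLOC][15-53 FREE]
Op 6: d = malloc(10) -> d = 15; heap: [0-14 ALLOC][15-24 ALLOC][25-53 FREE]
Op 7: e = malloc(17) -> e = 25; heap: [0-14 ALLOC][15-24 ALLOC][25-41 ALLOC][42-53 FREE]
Op 8: d = realloc(d, 24) -> NULL (d unchanged); heap: [0-14 ALLOC][15-24 ALLOC][25-41 ALLOC][42-53 FREE]
Op 9: free(d) -> (freed d); heap: [0-14 ALLOC][15-24 FREE][25-41 ALLOC][42-53 FREE]
Op 10: e = realloc(e, 12) -> e = 25; heap: [0-14 ALLOC][15-24 FREE][25-36 ALLOC][37-53 FREE]
Free blocks: [10 17] total_free=27 largest=17 -> 100*(27-17)/27 = 1000/27 ≈ 37.037 -> rounds to 37

Answer: 37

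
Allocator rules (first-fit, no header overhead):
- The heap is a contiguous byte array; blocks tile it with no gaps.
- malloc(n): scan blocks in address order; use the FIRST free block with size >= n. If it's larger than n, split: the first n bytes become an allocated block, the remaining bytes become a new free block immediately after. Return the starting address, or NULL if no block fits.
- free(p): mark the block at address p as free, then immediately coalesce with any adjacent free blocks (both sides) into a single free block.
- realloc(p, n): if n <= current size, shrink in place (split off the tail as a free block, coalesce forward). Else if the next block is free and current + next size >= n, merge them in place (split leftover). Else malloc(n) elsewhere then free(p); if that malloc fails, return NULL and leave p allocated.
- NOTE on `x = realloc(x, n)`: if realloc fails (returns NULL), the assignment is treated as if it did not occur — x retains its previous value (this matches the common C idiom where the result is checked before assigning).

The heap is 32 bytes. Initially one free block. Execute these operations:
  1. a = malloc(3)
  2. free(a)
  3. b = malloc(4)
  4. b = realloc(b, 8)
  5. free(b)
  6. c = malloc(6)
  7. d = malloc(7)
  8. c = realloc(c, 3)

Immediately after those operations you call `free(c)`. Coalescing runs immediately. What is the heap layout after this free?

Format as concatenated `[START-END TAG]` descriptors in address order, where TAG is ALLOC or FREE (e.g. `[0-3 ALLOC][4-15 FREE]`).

Answer: [0-5 FREE][6-12 ALLOC][13-31 FREE]

Derivation:
Op 1: a = malloc(3) -> a = 0; heap: [0-2 ALLOC][3-31 FREE]
Op 2: free(a) -> (freed a); heap: [0-31 FREE]
Op 3: b = malloc(4) -> b = 0; heap: [0-3 ALLOC][4-31 FREE]
Op 4: b = realloc(b, 8) -> b = 0; heap: [0-7 ALLOC][8-31 FREE]
Op 5: free(b) -> (freed b); heap: [0-31 FREE]
Op 6: c = malloc(6) -> c = 0; heap: [0-5 ALLOC][6-31 FREE]
Op 7: d = malloc(7) -> d = 6; heap: [0-5 ALLOC][6-12 ALLOC][13-31 FREE]
Op 8: c = realloc(c, 3) -> c = 0; heap: [0-2 ALLOC][3-5 FREE][6-12 ALLOC][13-31 FREE]
free(c): c = 0 -> block [0-2 ALLOC]; mark free, coalesce with adjacent free neighbors -> [0-5 FREE][6-12 ALLOC][13-31 FREE]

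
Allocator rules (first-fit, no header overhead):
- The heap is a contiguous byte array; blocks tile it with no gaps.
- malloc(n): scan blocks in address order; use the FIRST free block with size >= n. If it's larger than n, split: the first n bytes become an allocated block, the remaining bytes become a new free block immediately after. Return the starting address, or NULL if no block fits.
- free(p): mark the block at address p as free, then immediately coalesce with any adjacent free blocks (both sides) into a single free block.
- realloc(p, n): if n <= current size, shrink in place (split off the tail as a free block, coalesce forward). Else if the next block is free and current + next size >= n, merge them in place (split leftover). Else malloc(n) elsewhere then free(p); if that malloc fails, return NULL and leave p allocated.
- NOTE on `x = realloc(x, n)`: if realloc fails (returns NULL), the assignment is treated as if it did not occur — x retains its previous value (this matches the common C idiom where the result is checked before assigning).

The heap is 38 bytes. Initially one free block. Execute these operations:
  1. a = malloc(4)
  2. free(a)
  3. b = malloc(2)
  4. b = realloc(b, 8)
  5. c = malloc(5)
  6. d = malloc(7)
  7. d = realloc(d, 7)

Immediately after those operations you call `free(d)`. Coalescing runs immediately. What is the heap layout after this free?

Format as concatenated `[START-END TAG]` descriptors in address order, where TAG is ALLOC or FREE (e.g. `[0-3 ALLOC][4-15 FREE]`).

Answer: [0-7 ALLOC][8-12 ALLOC][13-37 FREE]

Derivation:
Op 1: a = malloc(4) -> a = 0; heap: [0-3 ALLOC][4-37 FREE]
Op 2: free(a) -> (freed a); heap: [0-37 FREE]
Op 3: b = malloc(2) -> b = 0; heap: [0-1 ALLOC][2-37 FREE]
Op 4: b = realloc(b, 8) -> b = 0; heap: [0-7 ALLOC][8-37 FREE]
Op 5: c = malloc(5) -> c = 8; heap: [0-7 ALLOC][8-12 ALLOC][13-37 FREE]
Op 6: d = malloc(7) -> d = 13; heap: [0-7 ALLOC][8-12 ALLOC][13-19 ALLOC][20-37 FREE]
Op 7: d = realloc(d, 7) -> d = 13; heap: [0-7 ALLOC][8-12 ALLOC][13-19 ALLOC][20-37 FREE]
free(d): d = 13 -> block [13-19 ALLOC]; mark free, coalesce with adjacent free neighbors -> [0-7 ALLOC][8-12 ALLOC][13-37 FREE]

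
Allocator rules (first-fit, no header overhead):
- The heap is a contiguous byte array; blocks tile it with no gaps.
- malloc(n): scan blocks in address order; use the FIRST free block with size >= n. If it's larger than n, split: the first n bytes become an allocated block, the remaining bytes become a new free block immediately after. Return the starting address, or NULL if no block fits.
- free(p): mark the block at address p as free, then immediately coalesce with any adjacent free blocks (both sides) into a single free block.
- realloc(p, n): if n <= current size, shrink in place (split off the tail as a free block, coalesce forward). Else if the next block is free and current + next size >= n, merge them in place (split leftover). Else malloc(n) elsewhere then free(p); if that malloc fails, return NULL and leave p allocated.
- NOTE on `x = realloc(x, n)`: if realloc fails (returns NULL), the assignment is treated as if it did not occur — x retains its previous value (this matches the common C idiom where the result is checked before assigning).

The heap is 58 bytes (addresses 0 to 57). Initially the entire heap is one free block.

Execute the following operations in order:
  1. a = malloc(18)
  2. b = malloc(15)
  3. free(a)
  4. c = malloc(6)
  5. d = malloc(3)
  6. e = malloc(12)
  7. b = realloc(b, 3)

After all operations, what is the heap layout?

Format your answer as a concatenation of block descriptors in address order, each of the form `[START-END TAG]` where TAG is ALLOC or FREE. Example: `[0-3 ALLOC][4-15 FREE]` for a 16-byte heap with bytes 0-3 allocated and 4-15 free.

Op 1: a = malloc(18) -> a = 0; heap: [0-17 ALLOC][18-57 FREE]
Op 2: b = malloc(15) -> b = 18; heap: [0-17 ALLOC][18-32 ALLOC][33-57 FREE]
Op 3: free(a) -> (freed a); heap: [0-17 FREE][18-32 ALLOC][33-57 FREE]
Op 4: c = malloc(6) -> c = 0; heap: [0-5 ALLOC][6-17 FREE][18-32 ALLOC][33-57 FREE]
Op 5: d = malloc(3) -> d = 6; heap: [0-5 ALLOC][6-8 ALLOC][9-17 FREE][18-32 ALLOC][33-57 FREE]
Op 6: e = malloc(12) -> e = 33; heap: [0-5 ALLOC][6-8 ALLOC][9-17 FREE][18-32 ALLOC][33-44 ALLOC][45-57 FREE]
Op 7: b = realloc(b, 3) -> b = 18; heap: [0-5 ALLOC][6-8 ALLOC][9-17 FREE][18-20 ALLOC][21-32 FREE][33-44 ALLOC][45-57 FREE]

Answer: [0-5 ALLOC][6-8 ALLOC][9-17 FREE][18-20 ALLOC][21-32 FREE][33-44 ALLOC][45-57 FREE]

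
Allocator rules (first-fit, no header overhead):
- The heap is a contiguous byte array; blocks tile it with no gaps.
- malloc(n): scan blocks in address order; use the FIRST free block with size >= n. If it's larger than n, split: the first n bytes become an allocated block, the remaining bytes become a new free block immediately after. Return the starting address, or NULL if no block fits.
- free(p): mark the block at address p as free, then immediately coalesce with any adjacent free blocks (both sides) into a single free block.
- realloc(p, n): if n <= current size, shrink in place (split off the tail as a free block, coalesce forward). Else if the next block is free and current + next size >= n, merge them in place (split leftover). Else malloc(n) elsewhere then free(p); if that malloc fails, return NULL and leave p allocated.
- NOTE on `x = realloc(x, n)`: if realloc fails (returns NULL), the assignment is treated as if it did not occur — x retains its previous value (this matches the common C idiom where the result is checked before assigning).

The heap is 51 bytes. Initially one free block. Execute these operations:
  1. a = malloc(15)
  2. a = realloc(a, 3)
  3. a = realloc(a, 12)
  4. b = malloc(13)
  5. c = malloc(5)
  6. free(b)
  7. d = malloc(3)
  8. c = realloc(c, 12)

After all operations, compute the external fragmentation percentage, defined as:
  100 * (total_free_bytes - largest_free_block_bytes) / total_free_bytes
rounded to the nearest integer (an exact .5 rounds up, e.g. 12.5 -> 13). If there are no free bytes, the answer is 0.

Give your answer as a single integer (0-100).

Answer: 42

Derivation:
Op 1: a = malloc(15) -> a = 0; heap: [0-14 ALLOC][15-50 FREE]
Op 2: a = realloc(a, 3) -> a = 0; heap: [0-2 ALLOC][3-50 FREE]
Op 3: a = realloc(a, 12) -> a = 0; heap: [0-11 ALLOC][12-50 FREE]
Op 4: b = malloc(13) -> b = 12; heap: [0-11 ALLOC][12-24 ALLOC][25-50 FREE]
Op 5: c = malloc(5) -> c = 25; heap: [0-11 ALLOC][12-24 ALLOC][25-29 ALLOC][30-50 FREE]
Op 6: free(b) -> (freed b); heap: [0-11 ALLOC][12-24 FREE][25-29 ALLOC][30-50 FREE]
Op 7: d = malloc(3) -> d = 12; heap: [0-11 ALLOC][12-14 ALLOC][15-24 FREE][25-29 ALLOC][30-50 FREE]
Op 8: c = realloc(c, 12) -> c = 25; heap: [0-11 ALLOC][12-14 ALLOC][15-24 FREE][25-36 ALLOC][37-50 FREE]
Free blocks: [10 14] total_free=24 largest=14 -> 100*(24-14)/24 = 1000/24 ≈ 41.667 -> rounds to 42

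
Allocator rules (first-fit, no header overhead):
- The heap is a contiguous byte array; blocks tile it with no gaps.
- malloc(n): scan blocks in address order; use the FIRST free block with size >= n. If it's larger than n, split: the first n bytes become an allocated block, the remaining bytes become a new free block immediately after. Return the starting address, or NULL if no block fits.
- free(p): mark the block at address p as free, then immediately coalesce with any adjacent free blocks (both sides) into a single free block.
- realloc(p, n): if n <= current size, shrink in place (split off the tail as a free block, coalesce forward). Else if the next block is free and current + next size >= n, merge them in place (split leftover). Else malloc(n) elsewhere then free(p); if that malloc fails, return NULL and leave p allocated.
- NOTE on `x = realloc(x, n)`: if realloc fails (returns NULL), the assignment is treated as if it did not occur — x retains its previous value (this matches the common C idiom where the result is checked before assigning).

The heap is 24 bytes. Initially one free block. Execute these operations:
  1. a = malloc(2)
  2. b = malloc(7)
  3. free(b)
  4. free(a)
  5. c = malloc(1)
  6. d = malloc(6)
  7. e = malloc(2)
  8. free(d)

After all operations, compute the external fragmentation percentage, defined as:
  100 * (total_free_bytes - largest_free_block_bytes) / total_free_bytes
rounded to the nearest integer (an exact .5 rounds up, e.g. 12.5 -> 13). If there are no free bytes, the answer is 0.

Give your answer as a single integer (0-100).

Op 1: a = malloc(2) -> a = 0; heap: [0-1 ALLOC][2-23 FREE]
Op 2: b = malloc(7) -> b = 2; heap: [0-1 ALLOC][2-8 ALLOC][9-23 FREE]
Op 3: free(b) -> (freed b); heap: [0-1 ALLOC][2-23 FREE]
Op 4: free(a) -> (freed a); heap: [0-23 FREE]
Op 5: c = malloc(1) -> c = 0; heap: [0-0 ALLOC][1-23 FREE]
Op 6: d = malloc(6) -> d = 1; heap: [0-0 ALLOC][1-6 ALLOC][7-23 FREE]
Op 7: e = malloc(2) -> e = 7; heap: [0-0 ALLOC][1-6 ALLOC][7-8 ALLOC][9-23 FREE]
Op 8: free(d) -> (freed d); heap: [0-0 ALLOC][1-6 FREE][7-8 ALLOC][9-23 FREE]
Free blocks: [6 15] total_free=21 largest=15 -> 100*(21-15)/21 = 600/21 ≈ 28.571 -> rounds to 29

Answer: 29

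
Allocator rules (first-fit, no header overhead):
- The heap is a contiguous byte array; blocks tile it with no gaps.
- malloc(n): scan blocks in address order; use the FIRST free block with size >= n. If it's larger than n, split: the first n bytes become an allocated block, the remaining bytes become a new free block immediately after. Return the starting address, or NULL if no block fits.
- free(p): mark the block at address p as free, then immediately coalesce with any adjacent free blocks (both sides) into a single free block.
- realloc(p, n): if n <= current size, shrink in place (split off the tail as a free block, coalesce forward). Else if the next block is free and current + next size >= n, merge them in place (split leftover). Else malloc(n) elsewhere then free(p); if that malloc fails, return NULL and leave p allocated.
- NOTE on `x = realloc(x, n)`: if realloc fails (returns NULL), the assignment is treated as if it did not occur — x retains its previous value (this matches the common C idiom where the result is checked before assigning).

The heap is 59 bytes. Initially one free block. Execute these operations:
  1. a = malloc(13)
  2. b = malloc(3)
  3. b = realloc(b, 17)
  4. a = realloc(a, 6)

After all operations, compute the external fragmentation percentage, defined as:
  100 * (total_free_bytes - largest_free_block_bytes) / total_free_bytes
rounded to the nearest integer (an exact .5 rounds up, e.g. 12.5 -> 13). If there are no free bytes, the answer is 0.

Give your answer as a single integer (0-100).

Op 1: a = malloc(13) -> a = 0; heap: [0-12 ALLOC][13-58 FREE]
Op 2: b = malloc(3) -> b = 13; heap: [0-12 ALLOC][13-15 ALLOC][16-58 FREE]
Op 3: b = realloc(b, 17) -> b = 13; heap: [0-12 ALLOC][13-29 ALLOC][30-58 FREE]
Op 4: a = realloc(a, 6) -> a = 0; heap: [0-5 ALLOC][6-12 FREE][13-29 ALLOC][30-58 FREE]
Free blocks: [7 29] total_free=36 largest=29 -> 100*(36-29)/36 = 700/36 ≈ 19.444 -> rounds to 19

Answer: 19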